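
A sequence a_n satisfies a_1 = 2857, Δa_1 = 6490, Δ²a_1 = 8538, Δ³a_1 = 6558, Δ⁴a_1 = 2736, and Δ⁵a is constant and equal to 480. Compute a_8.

562955

Build the table forward from the leading diagonal:
D5: 480  480  480  480  480  480  480  480
D4: 2736  3216  3696  4176  4656  5136  5616  6096
D3: 6558  9294  12510  16206  20382  25038  30174  35790
D2: 8538  15096  24390  36900  53106  73488  98526  128700
D1: 6490  15028  30124  54514  91414  144520  218008  316534
a: 2857  9347  24375  54499  109013  200427  344947  562955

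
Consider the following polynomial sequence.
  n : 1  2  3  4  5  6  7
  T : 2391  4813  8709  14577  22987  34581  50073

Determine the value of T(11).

Δ: 2422, 3896, 5868, 8410, 11594, 15492
Δ²: 1474, 1972, 2542, 3184, 3898
Δ³: 498, 570, 642, 714
Δ⁴: 72, 72, 72
The fourth differences are constant (72).
714 + 72 = 786;  3898 + 786 = 4684;  15492 + 4684 = 20176;  50073 + 20176 = 70249
786 + 72 = 858;  4684 + 858 = 5542;  20176 + 5542 = 25718;  70249 + 25718 = 95967
858 + 72 = 930;  5542 + 930 = 6472;  25718 + 6472 = 32190;  95967 + 32190 = 128157
930 + 72 = 1002;  6472 + 1002 = 7474;  32190 + 7474 = 39664;  128157 + 39664 = 167821

167821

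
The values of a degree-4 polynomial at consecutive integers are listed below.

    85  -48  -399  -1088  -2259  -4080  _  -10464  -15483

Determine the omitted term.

-6743

Using the first 6 terms:
D1: -133, -351, -689, -1171, -1821
D2: -218, -338, -482, -650
D3: -120, -144, -168
D4: -24, -24
Constant fourth difference = -24.
Extend forward: -168 − 24 = -192;  -650 − 192 = -842;  -1821 − 842 = -2663;  -4080 − 2663 = -6743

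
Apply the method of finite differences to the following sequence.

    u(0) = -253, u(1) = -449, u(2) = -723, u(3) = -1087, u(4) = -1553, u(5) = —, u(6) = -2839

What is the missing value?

Using the first 5 terms:
-196  -274  -364  -466
-78  -90  -102
-12  -12
Constant third difference = -12.
Extend forward: -102 − 12 = -114;  -466 − 114 = -580;  -1553 − 580 = -2133

-2133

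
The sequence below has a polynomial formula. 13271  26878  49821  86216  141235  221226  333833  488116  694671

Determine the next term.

965750

D1: 13607 , 22943 , 36395 , 55019 , 79991 , 112607 , 154283 , 206555
D2: 9336 , 13452 , 18624 , 24972 , 32616 , 41676 , 52272
D3: 4116 , 5172 , 6348 , 7644 , 9060 , 10596
D4: 1056 , 1176 , 1296 , 1416 , 1536
D5: 120 , 120 , 120 , 120
Constant fifth difference = 120, so extend:
1536 + 120 = 1656;  10596 + 1656 = 12252;  52272 + 12252 = 64524;  206555 + 64524 = 271079;  694671 + 271079 = 965750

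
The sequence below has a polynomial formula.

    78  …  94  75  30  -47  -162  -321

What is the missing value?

Using the last 6 terms:
-19, -45, -77, -115, -159
-26, -32, -38, -44
-6, -6, -6
Constant third difference = -6.
Extend backward: -26 + 6 = -20;  -19 + 20 = 1;  94 − 1 = 93

93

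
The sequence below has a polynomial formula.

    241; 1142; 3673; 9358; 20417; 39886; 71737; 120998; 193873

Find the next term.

901  2531  5685  11059  19469  31851  49261  72875
1630  3154  5374  8410  12382  17410  23614
1524  2220  3036  3972  5028  6204
696  816  936  1056  1176
120  120  120  120
The fifth differences are constant (120).
1176 + 120 = 1296;  6204 + 1296 = 7500;  23614 + 7500 = 31114;  72875 + 31114 = 103989;  193873 + 103989 = 297862

297862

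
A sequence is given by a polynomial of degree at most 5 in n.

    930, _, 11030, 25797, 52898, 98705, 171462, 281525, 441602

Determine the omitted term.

3857

Using the last 7 terms:
D1: 14767  27101  45807  72757  110063  160077
D2: 12334  18706  26950  37306  50014
D3: 6372  8244  10356  12708
D4: 1872  2112  2352
D5: 240  240
Constant fifth difference = 240.
Extend backward: 1872 − 240 = 1632;  6372 − 1632 = 4740;  12334 − 4740 = 7594;  14767 − 7594 = 7173;  11030 − 7173 = 3857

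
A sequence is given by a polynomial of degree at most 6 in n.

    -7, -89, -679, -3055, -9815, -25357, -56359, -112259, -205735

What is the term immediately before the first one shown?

5

Δ: -82  -590  -2376  -6760  -15542  -31002  -55900  -93476
Δ²: -508  -1786  -4384  -8782  -15460  -24898  -37576
Δ³: -1278  -2598  -4398  -6678  -9438  -12678
Δ⁴: -1320  -1800  -2280  -2760  -3240
Δ⁵: -480  -480  -480  -480
The fifth differences are constant at -480.
Work back: -1320 + 480 = -840;  -1278 + 840 = -438;  -508 + 438 = -70;  -82 + 70 = -12;  -7 + 12 = 5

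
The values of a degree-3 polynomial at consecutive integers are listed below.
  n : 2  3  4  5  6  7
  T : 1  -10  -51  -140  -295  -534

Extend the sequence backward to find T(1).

-11  -41  -89  -155  -239
-30  -48  -66  -84
-18  -18  -18
The third differences are constant at -18.
Work back: -30 + 18 = -12;  -11 + 12 = 1;  1 − 1 = 0

0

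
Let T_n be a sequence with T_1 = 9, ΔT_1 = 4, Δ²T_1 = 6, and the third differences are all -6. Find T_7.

Build the table forward from the leading diagonal:
Third differences: -6  -6  -6  -6  -6  -6  -6
Second differences: 6  0  -6  -12  -18  -24  -30
First differences: 4  10  10  4  -8  -26  -50
T: 9  13  23  33  37  29  3

3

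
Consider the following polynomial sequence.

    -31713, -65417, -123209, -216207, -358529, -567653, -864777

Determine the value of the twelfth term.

D1: -33704  -57792  -92998  -142322  -209124  -297124
D2: -24088  -35206  -49324  -66802  -88000
D3: -11118  -14118  -17478  -21198
D4: -3000  -3360  -3720
D5: -360  -360
The fifth differences are constant (-360).
-3720 − 360 = -4080;  -21198 − 4080 = -25278;  -88000 − 25278 = -113278;  -297124 − 113278 = -410402;  -864777 − 410402 = -1275179
-4080 − 360 = -4440;  -25278 − 4440 = -29718;  -113278 − 29718 = -142996;  -410402 − 142996 = -553398;  -1275179 − 553398 = -1828577
-4440 − 360 = -4800;  -29718 − 4800 = -34518;  -142996 − 34518 = -177514;  -553398 − 177514 = -730912;  -1828577 − 730912 = -2559489
-4800 − 360 = -5160;  -34518 − 5160 = -39678;  -177514 − 39678 = -217192;  -730912 − 217192 = -948104;  -2559489 − 948104 = -3507593
-5160 − 360 = -5520;  -39678 − 5520 = -45198;  -217192 − 45198 = -262390;  -948104 − 262390 = -1210494;  -3507593 − 1210494 = -4718087

-4718087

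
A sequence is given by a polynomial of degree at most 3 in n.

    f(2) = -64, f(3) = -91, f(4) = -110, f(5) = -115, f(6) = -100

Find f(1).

First differences: -27  -19  -5  15
Second differences: 8  14  20
Third differences: 6  6
The third differences are constant at 6.
Work back: 8 − 6 = 2;  -27 − 2 = -29;  -64 + 29 = -35

-35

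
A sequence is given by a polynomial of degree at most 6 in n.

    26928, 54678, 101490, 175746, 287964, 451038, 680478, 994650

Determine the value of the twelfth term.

27750, 46812, 74256, 112218, 163074, 229440, 314172
19062, 27444, 37962, 50856, 66366, 84732
8382, 10518, 12894, 15510, 18366
2136, 2376, 2616, 2856
240, 240, 240
The fifth differences are constant (240).
2856 + 240 = 3096;  18366 + 3096 = 21462;  84732 + 21462 = 106194;  314172 + 106194 = 420366;  994650 + 420366 = 1415016
3096 + 240 = 3336;  21462 + 3336 = 24798;  106194 + 24798 = 130992;  420366 + 130992 = 551358;  1415016 + 551358 = 1966374
3336 + 240 = 3576;  24798 + 3576 = 28374;  130992 + 28374 = 159366;  551358 + 159366 = 710724;  1966374 + 710724 = 2677098
3576 + 240 = 3816;  28374 + 3816 = 32190;  159366 + 32190 = 191556;  710724 + 191556 = 902280;  2677098 + 902280 = 3579378

3579378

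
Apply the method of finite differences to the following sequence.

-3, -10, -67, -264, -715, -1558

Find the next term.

-2955

Δ: -7, -57, -197, -451, -843
Δ²: -50, -140, -254, -392
Δ³: -90, -114, -138
Δ⁴: -24, -24
Fourth differences constant at -24.
-138 − 24 = -162;  -392 − 162 = -554;  -843 − 554 = -1397;  -1558 − 1397 = -2955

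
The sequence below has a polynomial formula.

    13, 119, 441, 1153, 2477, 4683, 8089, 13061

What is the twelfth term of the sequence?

57609

Δ: 106, 322, 712, 1324, 2206, 3406, 4972
Δ²: 216, 390, 612, 882, 1200, 1566
Δ³: 174, 222, 270, 318, 366
Δ⁴: 48, 48, 48, 48
Constant fourth difference = 48, so extend:
366 + 48 = 414;  1566 + 414 = 1980;  4972 + 1980 = 6952;  13061 + 6952 = 20013
414 + 48 = 462;  1980 + 462 = 2442;  6952 + 2442 = 9394;  20013 + 9394 = 29407
462 + 48 = 510;  2442 + 510 = 2952;  9394 + 2952 = 12346;  29407 + 12346 = 41753
510 + 48 = 558;  2952 + 558 = 3510;  12346 + 3510 = 15856;  41753 + 15856 = 57609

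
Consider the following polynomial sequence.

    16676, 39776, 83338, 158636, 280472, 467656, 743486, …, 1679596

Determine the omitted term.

1136228

Using the first 7 terms:
D1: 23100  43562  75298  121836  187184  275830
D2: 20462  31736  46538  65348  88646
D3: 11274  14802  18810  23298
D4: 3528  4008  4488
D5: 480  480
Constant fifth difference = 480.
Extend forward: 4488 + 480 = 4968;  23298 + 4968 = 28266;  88646 + 28266 = 116912;  275830 + 116912 = 392742;  743486 + 392742 = 1136228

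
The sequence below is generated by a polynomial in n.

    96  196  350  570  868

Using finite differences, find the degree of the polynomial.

3

First differences: 100, 154, 220, 298
Second differences: 54, 66, 78
Third differences: 12, 12
The third differences are constant, so the polynomial has degree 3.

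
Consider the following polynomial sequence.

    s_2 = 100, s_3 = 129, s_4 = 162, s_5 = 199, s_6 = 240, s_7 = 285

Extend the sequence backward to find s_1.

D1: 29, 33, 37, 41, 45
D2: 4, 4, 4, 4
The second differences are constant at 4.
Work back: 29 − 4 = 25;  100 − 25 = 75

75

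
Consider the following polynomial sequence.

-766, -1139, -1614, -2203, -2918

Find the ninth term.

-7278

First differences: -373, -475, -589, -715
Second differences: -102, -114, -126
Third differences: -12, -12
Constant third difference = -12, so extend:
-126 − 12 = -138;  -715 − 138 = -853;  -2918 − 853 = -3771
-138 − 12 = -150;  -853 − 150 = -1003;  -3771 − 1003 = -4774
-150 − 12 = -162;  -1003 − 162 = -1165;  -4774 − 1165 = -5939
-162 − 12 = -174;  -1165 − 174 = -1339;  -5939 − 1339 = -7278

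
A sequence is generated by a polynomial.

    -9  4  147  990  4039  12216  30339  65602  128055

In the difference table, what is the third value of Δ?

843

First differences: 13, 143, 843, 3049, 8177, 18123, 35263, 62453
Second differences: 130, 700, 2206, 5128, 9946, 17140, 27190
Third differences: 570, 1506, 2922, 4818, 7194, 10050
Fourth differences: 936, 1416, 1896, 2376, 2856
Fifth differences: 480, 480, 480, 480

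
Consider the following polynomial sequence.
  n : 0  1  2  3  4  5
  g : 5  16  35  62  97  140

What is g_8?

11  19  27  35  43
8  8  8  8
The second differences are constant (8).
43 + 8 = 51;  140 + 51 = 191
51 + 8 = 59;  191 + 59 = 250
59 + 8 = 67;  250 + 67 = 317

317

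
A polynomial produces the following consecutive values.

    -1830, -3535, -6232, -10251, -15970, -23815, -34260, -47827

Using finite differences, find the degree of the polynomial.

4

D1: -1705, -2697, -4019, -5719, -7845, -10445, -13567
D2: -992, -1322, -1700, -2126, -2600, -3122
D3: -330, -378, -426, -474, -522
D4: -48, -48, -48, -48
The fourth differences are constant, so the polynomial has degree 4.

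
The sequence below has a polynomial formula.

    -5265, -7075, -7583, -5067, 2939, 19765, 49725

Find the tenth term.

278829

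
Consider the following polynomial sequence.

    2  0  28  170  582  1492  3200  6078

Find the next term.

10570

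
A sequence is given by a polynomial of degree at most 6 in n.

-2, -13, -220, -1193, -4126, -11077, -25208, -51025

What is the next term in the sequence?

-94618

Δ: -11  -207  -973  -2933  -6951  -14131  -25817
Δ²: -196  -766  -1960  -4018  -7180  -11686
Δ³: -570  -1194  -2058  -3162  -4506
Δ⁴: -624  -864  -1104  -1344
Δ⁵: -240  -240  -240
The fifth differences are constant (-240).
-1344 − 240 = -1584;  -4506 − 1584 = -6090;  -11686 − 6090 = -17776;  -25817 − 17776 = -43593;  -51025 − 43593 = -94618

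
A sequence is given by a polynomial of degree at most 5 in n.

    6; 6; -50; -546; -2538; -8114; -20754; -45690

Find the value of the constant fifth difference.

D1: 0, -56, -496, -1992, -5576, -12640, -24936
D2: -56, -440, -1496, -3584, -7064, -12296
D3: -384, -1056, -2088, -3480, -5232
D4: -672, -1032, -1392, -1752
D5: -360, -360, -360

-360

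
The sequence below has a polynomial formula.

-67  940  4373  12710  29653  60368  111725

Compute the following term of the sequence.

Δ: 1007 , 3433 , 8337 , 16943 , 30715 , 51357
Δ²: 2426 , 4904 , 8606 , 13772 , 20642
Δ³: 2478 , 3702 , 5166 , 6870
Δ⁴: 1224 , 1464 , 1704
Δ⁵: 240 , 240
Constant fifth difference = 240, so extend:
1704 + 240 = 1944;  6870 + 1944 = 8814;  20642 + 8814 = 29456;  51357 + 29456 = 80813;  111725 + 80813 = 192538

192538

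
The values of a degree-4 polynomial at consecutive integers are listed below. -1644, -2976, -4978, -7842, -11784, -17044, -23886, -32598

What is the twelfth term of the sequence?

-92746

First differences: -1332, -2002, -2864, -3942, -5260, -6842, -8712
Second differences: -670, -862, -1078, -1318, -1582, -1870
Third differences: -192, -216, -240, -264, -288
Fourth differences: -24, -24, -24, -24
The fourth differences are constant (-24).
-288 − 24 = -312;  -1870 − 312 = -2182;  -8712 − 2182 = -10894;  -32598 − 10894 = -43492
-312 − 24 = -336;  -2182 − 336 = -2518;  -10894 − 2518 = -13412;  -43492 − 13412 = -56904
-336 − 24 = -360;  -2518 − 360 = -2878;  -13412 − 2878 = -16290;  -56904 − 16290 = -73194
-360 − 24 = -384;  -2878 − 384 = -3262;  -16290 − 3262 = -19552;  -73194 − 19552 = -92746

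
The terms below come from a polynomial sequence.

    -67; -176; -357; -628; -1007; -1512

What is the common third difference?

-18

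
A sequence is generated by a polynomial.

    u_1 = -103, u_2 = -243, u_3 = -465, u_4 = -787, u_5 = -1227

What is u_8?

-3435

First differences: -140, -222, -322, -440
Second differences: -82, -100, -118
Third differences: -18, -18
Third differences constant at -18.
-118 − 18 = -136;  -440 − 136 = -576;  -1227 − 576 = -1803
-136 − 18 = -154;  -576 − 154 = -730;  -1803 − 730 = -2533
-154 − 18 = -172;  -730 − 172 = -902;  -2533 − 902 = -3435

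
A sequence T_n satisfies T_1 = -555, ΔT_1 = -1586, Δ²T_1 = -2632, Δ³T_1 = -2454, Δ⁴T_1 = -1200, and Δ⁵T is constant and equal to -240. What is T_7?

-118071

Build the table forward from the leading diagonal:
D5: -240, -240, -240, -240, -240, -240, -240
D4: -1200, -1440, -1680, -1920, -2160, -2400, -2640
D3: -2454, -3654, -5094, -6774, -8694, -10854, -13254
D2: -2632, -5086, -8740, -13834, -20608, -29302, -40156
D1: -1586, -4218, -9304, -18044, -31878, -52486, -81788
T: -555, -2141, -6359, -15663, -33707, -65585, -118071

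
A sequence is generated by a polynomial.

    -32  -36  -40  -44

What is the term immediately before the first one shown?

-28

-4  -4  -4
The first differences are constant at -4.
Work back: -32 + 4 = -28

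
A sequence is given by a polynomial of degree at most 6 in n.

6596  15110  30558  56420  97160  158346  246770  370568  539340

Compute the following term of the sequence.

764270

8514 , 15448 , 25862 , 40740 , 61186 , 88424 , 123798 , 168772
6934 , 10414 , 14878 , 20446 , 27238 , 35374 , 44974
3480 , 4464 , 5568 , 6792 , 8136 , 9600
984 , 1104 , 1224 , 1344 , 1464
120 , 120 , 120 , 120
Fifth differences constant at 120.
1464 + 120 = 1584;  9600 + 1584 = 11184;  44974 + 11184 = 56158;  168772 + 56158 = 224930;  539340 + 224930 = 764270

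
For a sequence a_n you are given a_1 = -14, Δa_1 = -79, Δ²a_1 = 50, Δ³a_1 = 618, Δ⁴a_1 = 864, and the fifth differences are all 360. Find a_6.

Build the table forward from the leading diagonal:
Δ⁵: 360  360  360  360  360  360
Δ⁴: 864  1224  1584  1944  2304  2664
Δ³: 618  1482  2706  4290  6234  8538
Δ²: 50  668  2150  4856  9146  15380
Δ: -79  -29  639  2789  7645  16791
a: -14  -93  -122  517  3306  10951

10951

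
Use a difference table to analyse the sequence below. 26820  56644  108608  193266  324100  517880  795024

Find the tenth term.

2393100

Δ: 29824 , 51964 , 84658 , 130834 , 193780 , 277144
Δ²: 22140 , 32694 , 46176 , 62946 , 83364
Δ³: 10554 , 13482 , 16770 , 20418
Δ⁴: 2928 , 3288 , 3648
Δ⁵: 360 , 360
The fifth differences are constant (360).
3648 + 360 = 4008;  20418 + 4008 = 24426;  83364 + 24426 = 107790;  277144 + 107790 = 384934;  795024 + 384934 = 1179958
4008 + 360 = 4368;  24426 + 4368 = 28794;  107790 + 28794 = 136584;  384934 + 136584 = 521518;  1179958 + 521518 = 1701476
4368 + 360 = 4728;  28794 + 4728 = 33522;  136584 + 33522 = 170106;  521518 + 170106 = 691624;  1701476 + 691624 = 2393100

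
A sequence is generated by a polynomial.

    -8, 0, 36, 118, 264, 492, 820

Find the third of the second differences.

64

First differences: 8, 36, 82, 146, 228, 328
Second differences: 28, 46, 64, 82, 100
Third differences: 18, 18, 18, 18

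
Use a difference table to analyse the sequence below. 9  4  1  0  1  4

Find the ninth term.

25

-5 , -3 , -1 , 1 , 3
2 , 2 , 2 , 2
Constant second difference = 2, so extend:
3 + 2 = 5;  4 + 5 = 9
5 + 2 = 7;  9 + 7 = 16
7 + 2 = 9;  16 + 9 = 25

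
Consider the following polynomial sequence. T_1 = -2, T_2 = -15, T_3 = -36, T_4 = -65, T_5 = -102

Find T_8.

-261

Δ: -13 , -21 , -29 , -37
Δ²: -8 , -8 , -8
Second differences constant at -8.
-37 − 8 = -45;  -102 − 45 = -147
-45 − 8 = -53;  -147 − 53 = -200
-53 − 8 = -61;  -200 − 61 = -261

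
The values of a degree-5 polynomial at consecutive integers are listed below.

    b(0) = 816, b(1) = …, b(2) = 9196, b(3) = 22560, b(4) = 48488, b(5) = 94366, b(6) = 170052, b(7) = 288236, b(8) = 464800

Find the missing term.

Using the last 7 terms:
First differences: 13364, 25928, 45878, 75686, 118184, 176564
Second differences: 12564, 19950, 29808, 42498, 58380
Third differences: 7386, 9858, 12690, 15882
Fourth differences: 2472, 2832, 3192
Fifth differences: 360, 360
Constant fifth difference = 360.
Extend backward: 2472 − 360 = 2112;  7386 − 2112 = 5274;  12564 − 5274 = 7290;  13364 − 7290 = 6074;  9196 − 6074 = 3122

3122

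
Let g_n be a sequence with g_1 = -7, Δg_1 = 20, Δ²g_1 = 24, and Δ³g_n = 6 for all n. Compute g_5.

241

Build the table forward from the leading diagonal:
Third differences: 6, 6, 6, 6, 6
Second differences: 24, 30, 36, 42, 48
First differences: 20, 44, 74, 110, 152
g: -7, 13, 57, 131, 241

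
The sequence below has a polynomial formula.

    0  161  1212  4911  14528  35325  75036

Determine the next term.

144347

D1: 161  1051  3699  9617  20797  39711
D2: 890  2648  5918  11180  18914
D3: 1758  3270  5262  7734
D4: 1512  1992  2472
D5: 480  480
Constant fifth difference = 480, so extend:
2472 + 480 = 2952;  7734 + 2952 = 10686;  18914 + 10686 = 29600;  39711 + 29600 = 69311;  75036 + 69311 = 144347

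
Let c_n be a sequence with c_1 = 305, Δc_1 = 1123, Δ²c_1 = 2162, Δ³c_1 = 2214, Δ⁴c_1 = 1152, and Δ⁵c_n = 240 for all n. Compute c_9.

287889

Build the table forward from the leading diagonal:
D5: 240  240  240  240  240  240  240  240  240
D4: 1152  1392  1632  1872  2112  2352  2592  2832  3072
D3: 2214  3366  4758  6390  8262  10374  12726  15318  18150
D2: 2162  4376  7742  12500  18890  27152  37526  50252  65570
D1: 1123  3285  7661  15403  27903  46793  73945  111471  161723
c: 305  1428  4713  12374  27777  55680  102473  176418  287889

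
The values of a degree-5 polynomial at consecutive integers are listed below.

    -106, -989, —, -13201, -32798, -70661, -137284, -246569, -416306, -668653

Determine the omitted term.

-4304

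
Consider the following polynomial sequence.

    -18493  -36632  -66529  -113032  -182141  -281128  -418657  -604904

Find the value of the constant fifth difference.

D1: -18139, -29897, -46503, -69109, -98987, -137529, -186247
D2: -11758, -16606, -22606, -29878, -38542, -48718
D3: -4848, -6000, -7272, -8664, -10176
D4: -1152, -1272, -1392, -1512
D5: -120, -120, -120

-120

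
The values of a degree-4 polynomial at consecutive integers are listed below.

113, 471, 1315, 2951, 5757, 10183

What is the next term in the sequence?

D1: 358, 844, 1636, 2806, 4426
D2: 486, 792, 1170, 1620
D3: 306, 378, 450
D4: 72, 72
Fourth differences constant at 72.
450 + 72 = 522;  1620 + 522 = 2142;  4426 + 2142 = 6568;  10183 + 6568 = 16751

16751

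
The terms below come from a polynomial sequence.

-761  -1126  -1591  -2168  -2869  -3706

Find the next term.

-4691

Δ: -365, -465, -577, -701, -837
Δ²: -100, -112, -124, -136
Δ³: -12, -12, -12
Third differences constant at -12.
-136 − 12 = -148;  -837 − 148 = -985;  -3706 − 985 = -4691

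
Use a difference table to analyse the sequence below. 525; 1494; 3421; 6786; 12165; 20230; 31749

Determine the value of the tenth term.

First differences: 969, 1927, 3365, 5379, 8065, 11519
Second differences: 958, 1438, 2014, 2686, 3454
Third differences: 480, 576, 672, 768
Fourth differences: 96, 96, 96
Fourth differences constant at 96.
768 + 96 = 864;  3454 + 864 = 4318;  11519 + 4318 = 15837;  31749 + 15837 = 47586
864 + 96 = 960;  4318 + 960 = 5278;  15837 + 5278 = 21115;  47586 + 21115 = 68701
960 + 96 = 1056;  5278 + 1056 = 6334;  21115 + 6334 = 27449;  68701 + 27449 = 96150

96150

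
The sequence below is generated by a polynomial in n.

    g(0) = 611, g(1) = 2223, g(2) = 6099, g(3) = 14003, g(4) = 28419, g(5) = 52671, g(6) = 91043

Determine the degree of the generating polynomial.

5

D1: 1612, 3876, 7904, 14416, 24252, 38372
D2: 2264, 4028, 6512, 9836, 14120
D3: 1764, 2484, 3324, 4284
D4: 720, 840, 960
D5: 120, 120
The fifth differences are constant, so the polynomial has degree 5.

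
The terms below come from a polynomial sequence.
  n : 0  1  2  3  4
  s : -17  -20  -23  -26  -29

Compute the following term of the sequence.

-32

-3  -3  -3  -3
Constant first difference = -3, so extend:
-29 − 3 = -32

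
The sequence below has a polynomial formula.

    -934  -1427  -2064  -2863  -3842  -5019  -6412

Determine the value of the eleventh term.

D1: -493, -637, -799, -979, -1177, -1393
D2: -144, -162, -180, -198, -216
D3: -18, -18, -18, -18
The third differences are constant (-18).
-216 − 18 = -234;  -1393 − 234 = -1627;  -6412 − 1627 = -8039
-234 − 18 = -252;  -1627 − 252 = -1879;  -8039 − 1879 = -9918
-252 − 18 = -270;  -1879 − 270 = -2149;  -9918 − 2149 = -12067
-270 − 18 = -288;  -2149 − 288 = -2437;  -12067 − 2437 = -14504

-14504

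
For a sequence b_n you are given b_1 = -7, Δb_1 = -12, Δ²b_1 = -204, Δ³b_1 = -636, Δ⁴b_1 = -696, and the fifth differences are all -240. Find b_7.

-27739

Build the table forward from the leading diagonal:
Fifth differences: -240, -240, -240, -240, -240, -240, -240
Fourth differences: -696, -936, -1176, -1416, -1656, -1896, -2136
Third differences: -636, -1332, -2268, -3444, -4860, -6516, -8412
Second differences: -204, -840, -2172, -4440, -7884, -12744, -19260
First differences: -12, -216, -1056, -3228, -7668, -15552, -28296
b: -7, -19, -235, -1291, -4519, -12187, -27739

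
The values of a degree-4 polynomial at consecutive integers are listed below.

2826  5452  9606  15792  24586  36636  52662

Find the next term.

73456

First differences: 2626, 4154, 6186, 8794, 12050, 16026
Second differences: 1528, 2032, 2608, 3256, 3976
Third differences: 504, 576, 648, 720
Fourth differences: 72, 72, 72
The fourth differences are constant (72).
720 + 72 = 792;  3976 + 792 = 4768;  16026 + 4768 = 20794;  52662 + 20794 = 73456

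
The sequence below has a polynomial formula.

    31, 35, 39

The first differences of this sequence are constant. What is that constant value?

4

Δ: 4, 4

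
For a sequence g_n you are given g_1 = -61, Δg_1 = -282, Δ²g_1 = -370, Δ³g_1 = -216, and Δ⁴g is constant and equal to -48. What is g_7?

Build the table forward from the leading diagonal:
Fourth differences: -48  -48  -48  -48  -48  -48  -48
Third differences: -216  -264  -312  -360  -408  -456  -504
Second differences: -370  -586  -850  -1162  -1522  -1930  -2386
First differences: -282  -652  -1238  -2088  -3250  -4772  -6702
g: -61  -343  -995  -2233  -4321  -7571  -12343

-12343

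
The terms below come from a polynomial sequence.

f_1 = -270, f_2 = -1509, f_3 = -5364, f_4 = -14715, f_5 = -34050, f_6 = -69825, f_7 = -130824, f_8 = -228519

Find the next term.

First differences: -1239  -3855  -9351  -19335  -35775  -60999  -97695
Second differences: -2616  -5496  -9984  -16440  -25224  -36696
Third differences: -2880  -4488  -6456  -8784  -11472
Fourth differences: -1608  -1968  -2328  -2688
Fifth differences: -360  -360  -360
Constant fifth difference = -360, so extend:
-2688 − 360 = -3048;  -11472 − 3048 = -14520;  -36696 − 14520 = -51216;  -97695 − 51216 = -148911;  -228519 − 148911 = -377430

-377430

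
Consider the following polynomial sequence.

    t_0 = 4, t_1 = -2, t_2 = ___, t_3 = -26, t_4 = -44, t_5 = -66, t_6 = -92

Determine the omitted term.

-12

Using the last 4 terms:
D1: -18  -22  -26
D2: -4  -4
Constant second difference = -4.
Extend backward: -18 + 4 = -14;  -26 + 14 = -12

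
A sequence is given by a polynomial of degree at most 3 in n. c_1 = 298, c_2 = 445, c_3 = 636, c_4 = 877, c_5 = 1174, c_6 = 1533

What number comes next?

D1: 147, 191, 241, 297, 359
D2: 44, 50, 56, 62
D3: 6, 6, 6
Constant third difference = 6, so extend:
62 + 6 = 68;  359 + 68 = 427;  1533 + 427 = 1960

1960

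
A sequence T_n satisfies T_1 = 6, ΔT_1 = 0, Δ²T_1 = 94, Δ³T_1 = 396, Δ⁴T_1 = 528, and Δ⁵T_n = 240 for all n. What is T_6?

Build the table forward from the leading diagonal:
Fifth differences: 240, 240, 240, 240, 240, 240
Fourth differences: 528, 768, 1008, 1248, 1488, 1728
Third differences: 396, 924, 1692, 2700, 3948, 5436
Second differences: 94, 490, 1414, 3106, 5806, 9754
First differences: 0, 94, 584, 1998, 5104, 10910
T: 6, 6, 100, 684, 2682, 7786

7786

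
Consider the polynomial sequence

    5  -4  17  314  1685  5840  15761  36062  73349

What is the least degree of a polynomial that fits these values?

5

D1: -9, 21, 297, 1371, 4155, 9921, 20301, 37287
D2: 30, 276, 1074, 2784, 5766, 10380, 16986
D3: 246, 798, 1710, 2982, 4614, 6606
D4: 552, 912, 1272, 1632, 1992
D5: 360, 360, 360, 360
The fifth differences are constant, so the polynomial has degree 5.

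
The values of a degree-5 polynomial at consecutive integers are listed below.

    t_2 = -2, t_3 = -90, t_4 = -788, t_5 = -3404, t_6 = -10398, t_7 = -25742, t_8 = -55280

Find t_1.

-8

First differences: -88, -698, -2616, -6994, -15344, -29538
Second differences: -610, -1918, -4378, -8350, -14194
Third differences: -1308, -2460, -3972, -5844
Fourth differences: -1152, -1512, -1872
Fifth differences: -360, -360
The fifth differences are constant at -360.
Work back: -1152 + 360 = -792;  -1308 + 792 = -516;  -610 + 516 = -94;  -88 + 94 = 6;  -2 − 6 = -8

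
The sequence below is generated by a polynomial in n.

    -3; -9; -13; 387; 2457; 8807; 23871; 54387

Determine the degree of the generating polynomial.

5

D1: -6, -4, 400, 2070, 6350, 15064, 30516
D2: 2, 404, 1670, 4280, 8714, 15452
D3: 402, 1266, 2610, 4434, 6738
D4: 864, 1344, 1824, 2304
D5: 480, 480, 480
The fifth differences are constant, so the polynomial has degree 5.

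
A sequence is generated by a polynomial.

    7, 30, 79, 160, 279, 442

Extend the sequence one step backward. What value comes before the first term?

4

First differences: 23, 49, 81, 119, 163
Second differences: 26, 32, 38, 44
Third differences: 6, 6, 6
The third differences are constant at 6.
Work back: 26 − 6 = 20;  23 − 20 = 3;  7 − 3 = 4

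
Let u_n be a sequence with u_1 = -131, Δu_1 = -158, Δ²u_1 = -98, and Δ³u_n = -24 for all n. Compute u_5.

-1447

Build the table forward from the leading diagonal:
Third differences: -24  -24  -24  -24  -24
Second differences: -98  -122  -146  -170  -194
First differences: -158  -256  -378  -524  -694
u: -131  -289  -545  -923  -1447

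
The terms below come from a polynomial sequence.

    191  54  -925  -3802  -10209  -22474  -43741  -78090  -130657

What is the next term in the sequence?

-207754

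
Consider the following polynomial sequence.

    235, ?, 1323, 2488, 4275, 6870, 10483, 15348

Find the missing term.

Using the last 6 terms:
D1: 1165, 1787, 2595, 3613, 4865
D2: 622, 808, 1018, 1252
D3: 186, 210, 234
D4: 24, 24
Constant fourth difference = 24.
Extend backward: 186 − 24 = 162;  622 − 162 = 460;  1165 − 460 = 705;  1323 − 705 = 618

618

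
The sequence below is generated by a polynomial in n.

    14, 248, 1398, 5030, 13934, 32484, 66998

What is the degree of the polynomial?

5

D1: 234, 1150, 3632, 8904, 18550, 34514
D2: 916, 2482, 5272, 9646, 15964
D3: 1566, 2790, 4374, 6318
D4: 1224, 1584, 1944
D5: 360, 360
The fifth differences are constant, so the polynomial has degree 5.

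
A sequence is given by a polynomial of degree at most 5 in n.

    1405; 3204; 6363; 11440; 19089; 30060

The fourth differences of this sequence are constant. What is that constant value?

D1: 1799, 3159, 5077, 7649, 10971
D2: 1360, 1918, 2572, 3322
D3: 558, 654, 750
D4: 96, 96

96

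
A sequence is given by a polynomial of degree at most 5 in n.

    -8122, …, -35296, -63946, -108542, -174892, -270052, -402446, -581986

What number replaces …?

-17912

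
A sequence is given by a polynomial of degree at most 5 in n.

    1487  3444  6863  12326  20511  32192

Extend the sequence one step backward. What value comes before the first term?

506

D1: 1957  3419  5463  8185  11681
D2: 1462  2044  2722  3496
D3: 582  678  774
D4: 96  96
The fourth differences are constant at 96.
Work back: 582 − 96 = 486;  1462 − 486 = 976;  1957 − 976 = 981;  1487 − 981 = 506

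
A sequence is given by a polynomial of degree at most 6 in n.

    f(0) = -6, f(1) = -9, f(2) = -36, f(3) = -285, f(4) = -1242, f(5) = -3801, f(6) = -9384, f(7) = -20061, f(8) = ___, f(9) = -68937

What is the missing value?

-38670

Using the first 8 terms:
First differences: -3, -27, -249, -957, -2559, -5583, -10677
Second differences: -24, -222, -708, -1602, -3024, -5094
Third differences: -198, -486, -894, -1422, -2070
Fourth differences: -288, -408, -528, -648
Fifth differences: -120, -120, -120
Constant fifth difference = -120.
Extend forward: -648 − 120 = -768;  -2070 − 768 = -2838;  -5094 − 2838 = -7932;  -10677 − 7932 = -18609;  -20061 − 18609 = -38670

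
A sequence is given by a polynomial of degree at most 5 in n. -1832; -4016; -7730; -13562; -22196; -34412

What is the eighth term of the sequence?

-73190

-2184, -3714, -5832, -8634, -12216
-1530, -2118, -2802, -3582
-588, -684, -780
-96, -96
Fourth differences constant at -96.
-780 − 96 = -876;  -3582 − 876 = -4458;  -12216 − 4458 = -16674;  -34412 − 16674 = -51086
-876 − 96 = -972;  -4458 − 972 = -5430;  -16674 − 5430 = -22104;  -51086 − 22104 = -73190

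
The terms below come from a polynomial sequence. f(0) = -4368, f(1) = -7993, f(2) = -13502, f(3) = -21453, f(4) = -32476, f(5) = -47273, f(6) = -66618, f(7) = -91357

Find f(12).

-330612

D1: -3625  -5509  -7951  -11023  -14797  -19345  -24739
D2: -1884  -2442  -3072  -3774  -4548  -5394
D3: -558  -630  -702  -774  -846
D4: -72  -72  -72  -72
Constant fourth difference = -72, so extend:
-846 − 72 = -918;  -5394 − 918 = -6312;  -24739 − 6312 = -31051;  -91357 − 31051 = -122408
-918 − 72 = -990;  -6312 − 990 = -7302;  -31051 − 7302 = -38353;  -122408 − 38353 = -160761
-990 − 72 = -1062;  -7302 − 1062 = -8364;  -38353 − 8364 = -46717;  -160761 − 46717 = -207478
-1062 − 72 = -1134;  -8364 − 1134 = -9498;  -46717 − 9498 = -56215;  -207478 − 56215 = -263693
-1134 − 72 = -1206;  -9498 − 1206 = -10704;  -56215 − 10704 = -66919;  -263693 − 66919 = -330612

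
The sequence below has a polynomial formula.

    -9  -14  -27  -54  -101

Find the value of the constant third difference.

-6

First differences: -5, -13, -27, -47
Second differences: -8, -14, -20
Third differences: -6, -6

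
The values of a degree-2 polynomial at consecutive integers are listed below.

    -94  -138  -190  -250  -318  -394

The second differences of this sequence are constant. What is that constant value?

-8

Δ: -44, -52, -60, -68, -76
Δ²: -8, -8, -8, -8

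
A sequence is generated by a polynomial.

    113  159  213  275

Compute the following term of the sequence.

345

D1: 46  54  62
D2: 8  8
Constant second difference = 8, so extend:
62 + 8 = 70;  275 + 70 = 345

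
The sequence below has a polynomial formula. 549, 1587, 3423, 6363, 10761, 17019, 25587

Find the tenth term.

70371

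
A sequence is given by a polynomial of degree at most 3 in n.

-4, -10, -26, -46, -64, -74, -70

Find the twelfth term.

370

-6  -16  -20  -18  -10  4
-10  -4  2  8  14
6  6  6  6
Constant third difference = 6, so extend:
14 + 6 = 20;  4 + 20 = 24;  -70 + 24 = -46
20 + 6 = 26;  24 + 26 = 50;  -46 + 50 = 4
26 + 6 = 32;  50 + 32 = 82;  4 + 82 = 86
32 + 6 = 38;  82 + 38 = 120;  86 + 120 = 206
38 + 6 = 44;  120 + 44 = 164;  206 + 164 = 370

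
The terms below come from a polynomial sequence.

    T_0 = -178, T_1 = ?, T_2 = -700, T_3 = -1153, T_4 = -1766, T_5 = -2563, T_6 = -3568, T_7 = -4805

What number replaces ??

-383

Using the last 6 terms:
First differences: -453  -613  -797  -1005  -1237
Second differences: -160  -184  -208  -232
Third differences: -24  -24  -24
Constant third difference = -24.
Extend backward: -160 + 24 = -136;  -453 + 136 = -317;  -700 + 317 = -383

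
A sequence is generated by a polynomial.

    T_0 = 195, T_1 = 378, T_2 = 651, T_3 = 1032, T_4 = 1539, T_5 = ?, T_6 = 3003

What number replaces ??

Using the first 5 terms:
D1: 183, 273, 381, 507
D2: 90, 108, 126
D3: 18, 18
Constant third difference = 18.
Extend forward: 126 + 18 = 144;  507 + 144 = 651;  1539 + 651 = 2190

2190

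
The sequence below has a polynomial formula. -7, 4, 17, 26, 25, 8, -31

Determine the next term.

-98

11  13  9  -1  -17  -39
2  -4  -10  -16  -22
-6  -6  -6  -6
The third differences are constant (-6).
-22 − 6 = -28;  -39 − 28 = -67;  -31 − 67 = -98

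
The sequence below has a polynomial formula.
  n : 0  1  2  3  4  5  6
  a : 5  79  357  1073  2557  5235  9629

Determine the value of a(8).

74, 278, 716, 1484, 2678, 4394
204, 438, 768, 1194, 1716
234, 330, 426, 522
96, 96, 96
Constant fourth difference = 96, so extend:
522 + 96 = 618;  1716 + 618 = 2334;  4394 + 2334 = 6728;  9629 + 6728 = 16357
618 + 96 = 714;  2334 + 714 = 3048;  6728 + 3048 = 9776;  16357 + 9776 = 26133

26133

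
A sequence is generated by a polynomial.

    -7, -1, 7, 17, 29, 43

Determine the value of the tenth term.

119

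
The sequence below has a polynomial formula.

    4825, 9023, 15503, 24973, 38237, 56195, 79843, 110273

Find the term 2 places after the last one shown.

Δ: 4198 , 6480 , 9470 , 13264 , 17958 , 23648 , 30430
Δ²: 2282 , 2990 , 3794 , 4694 , 5690 , 6782
Δ³: 708 , 804 , 900 , 996 , 1092
Δ⁴: 96 , 96 , 96 , 96
Constant fourth difference = 96, so extend:
1092 + 96 = 1188;  6782 + 1188 = 7970;  30430 + 7970 = 38400;  110273 + 38400 = 148673
1188 + 96 = 1284;  7970 + 1284 = 9254;  38400 + 9254 = 47654;  148673 + 47654 = 196327

196327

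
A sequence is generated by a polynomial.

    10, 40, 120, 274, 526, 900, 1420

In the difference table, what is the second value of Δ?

80

D1: 30, 80, 154, 252, 374, 520
D2: 50, 74, 98, 122, 146
D3: 24, 24, 24, 24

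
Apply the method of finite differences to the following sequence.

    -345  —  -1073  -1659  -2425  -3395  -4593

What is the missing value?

-643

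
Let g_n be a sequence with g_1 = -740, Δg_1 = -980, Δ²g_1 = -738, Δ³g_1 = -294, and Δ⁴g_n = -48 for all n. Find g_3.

Build the table forward from the leading diagonal:
Δ⁴: -48  -48  -48
Δ³: -294  -342  -390
Δ²: -738  -1032  -1374
Δ: -980  -1718  -2750
g: -740  -1720  -3438

-3438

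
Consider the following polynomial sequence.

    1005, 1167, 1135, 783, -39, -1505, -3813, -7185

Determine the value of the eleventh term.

-26265

162 , -32 , -352 , -822 , -1466 , -2308 , -3372
-194 , -320 , -470 , -644 , -842 , -1064
-126 , -150 , -174 , -198 , -222
-24 , -24 , -24 , -24
The fourth differences are constant (-24).
-222 − 24 = -246;  -1064 − 246 = -1310;  -3372 − 1310 = -4682;  -7185 − 4682 = -11867
-246 − 24 = -270;  -1310 − 270 = -1580;  -4682 − 1580 = -6262;  -11867 − 6262 = -18129
-270 − 24 = -294;  -1580 − 294 = -1874;  -6262 − 1874 = -8136;  -18129 − 8136 = -26265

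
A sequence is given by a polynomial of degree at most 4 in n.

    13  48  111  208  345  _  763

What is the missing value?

528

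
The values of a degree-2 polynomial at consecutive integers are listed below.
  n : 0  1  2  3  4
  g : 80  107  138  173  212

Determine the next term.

First differences: 27, 31, 35, 39
Second differences: 4, 4, 4
Constant second difference = 4, so extend:
39 + 4 = 43;  212 + 43 = 255

255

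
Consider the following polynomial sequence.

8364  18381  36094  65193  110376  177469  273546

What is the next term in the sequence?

D1: 10017, 17713, 29099, 45183, 67093, 96077
D2: 7696, 11386, 16084, 21910, 28984
D3: 3690, 4698, 5826, 7074
D4: 1008, 1128, 1248
D5: 120, 120
The fifth differences are constant (120).
1248 + 120 = 1368;  7074 + 1368 = 8442;  28984 + 8442 = 37426;  96077 + 37426 = 133503;  273546 + 133503 = 407049

407049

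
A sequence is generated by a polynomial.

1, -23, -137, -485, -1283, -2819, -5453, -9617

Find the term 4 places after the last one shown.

D1: -24  -114  -348  -798  -1536  -2634  -4164
D2: -90  -234  -450  -738  -1098  -1530
D3: -144  -216  -288  -360  -432
D4: -72  -72  -72  -72
Constant fourth difference = -72, so extend:
-432 − 72 = -504;  -1530 − 504 = -2034;  -4164 − 2034 = -6198;  -9617 − 6198 = -15815
-504 − 72 = -576;  -2034 − 576 = -2610;  -6198 − 2610 = -8808;  -15815 − 8808 = -24623
-576 − 72 = -648;  -2610 − 648 = -3258;  -8808 − 3258 = -12066;  -24623 − 12066 = -36689
-648 − 72 = -720;  -3258 − 720 = -3978;  -12066 − 3978 = -16044;  -36689 − 16044 = -52733

-52733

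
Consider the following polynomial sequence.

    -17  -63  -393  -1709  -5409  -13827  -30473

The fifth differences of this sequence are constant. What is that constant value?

D1: -46, -330, -1316, -3700, -8418, -16646
D2: -284, -986, -2384, -4718, -8228
D3: -702, -1398, -2334, -3510
D4: -696, -936, -1176
D5: -240, -240

-240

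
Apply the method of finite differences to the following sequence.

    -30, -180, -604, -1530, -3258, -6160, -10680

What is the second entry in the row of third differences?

Δ: -150, -424, -926, -1728, -2902, -4520
Δ²: -274, -502, -802, -1174, -1618
Δ³: -228, -300, -372, -444
Δ⁴: -72, -72, -72

-300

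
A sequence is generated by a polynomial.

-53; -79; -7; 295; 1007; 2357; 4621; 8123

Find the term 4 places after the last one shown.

-26, 72, 302, 712, 1350, 2264, 3502
98, 230, 410, 638, 914, 1238
132, 180, 228, 276, 324
48, 48, 48, 48
The fourth differences are constant (48).
324 + 48 = 372;  1238 + 372 = 1610;  3502 + 1610 = 5112;  8123 + 5112 = 13235
372 + 48 = 420;  1610 + 420 = 2030;  5112 + 2030 = 7142;  13235 + 7142 = 20377
420 + 48 = 468;  2030 + 468 = 2498;  7142 + 2498 = 9640;  20377 + 9640 = 30017
468 + 48 = 516;  2498 + 516 = 3014;  9640 + 3014 = 12654;  30017 + 12654 = 42671

42671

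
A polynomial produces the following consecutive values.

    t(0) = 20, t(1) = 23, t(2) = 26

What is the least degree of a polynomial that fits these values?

First differences: 3, 3
The first differences are constant, so the polynomial has degree 1.

1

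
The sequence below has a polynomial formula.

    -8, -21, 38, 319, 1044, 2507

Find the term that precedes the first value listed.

-1

Δ: -13  59  281  725  1463
Δ²: 72  222  444  738
Δ³: 150  222  294
Δ⁴: 72  72
The fourth differences are constant at 72.
Work back: 150 − 72 = 78;  72 − 78 = -6;  -13 + 6 = -7;  -8 + 7 = -1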